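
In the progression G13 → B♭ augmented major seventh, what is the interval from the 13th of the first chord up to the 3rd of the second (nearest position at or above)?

G13 has E as its 13th, and B♭ augmented major seventh has D as its 3rd.
E up to D is 10 semitones, a half step narrower than a major seventh, so the interval is minor.

minor seventh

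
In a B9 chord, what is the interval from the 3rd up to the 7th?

diminished fifth

Spelling the chord: B D# F# A C#.
The 3rd is D# and the 7th is A.
D# up to A is 6 semitones, a half step narrower than a perfect fifth, so the interval is diminished.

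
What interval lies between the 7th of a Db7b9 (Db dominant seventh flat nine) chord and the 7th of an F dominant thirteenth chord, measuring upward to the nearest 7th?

major third

The 7th of Db7b9 (Db dominant seventh flat nine) is Cb; the 7th of F dominant thirteenth is Eb.
Counting 3 letters and 4 half steps from Cb gives a major third.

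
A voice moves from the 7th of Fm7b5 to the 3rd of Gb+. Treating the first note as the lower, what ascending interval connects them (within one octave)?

The 7th of Fm7b5 is Eb; the 3rd of Gb+ is Bb.
From Eb to Bb is 7 semitones, exactly the perfect fifth.

perfect fifth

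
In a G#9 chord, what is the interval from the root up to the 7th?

Spelling the chord: G# B# D# F# A#.
Root = G#; 7th = F#.
7 letter names make it a seventh; at 10 semitones (a half step narrower than major) the quality is minor.

minor seventh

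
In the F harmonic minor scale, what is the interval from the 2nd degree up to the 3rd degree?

Spelling the F harmonic minor scale: F G Ab Bb C Db E.
So we need the interval from G up to Ab.
2 letter names make it a second; at 1 semitone (a half step narrower than major) the quality is minor.

minor second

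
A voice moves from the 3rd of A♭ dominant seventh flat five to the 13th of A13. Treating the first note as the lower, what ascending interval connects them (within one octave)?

The 3rd of A♭ dominant seventh flat five is C; the 13th of A13 is F♯.
4 letter names make it a fourth; at 6 semitones (a half step wider than perfect) the quality is augmented.

A4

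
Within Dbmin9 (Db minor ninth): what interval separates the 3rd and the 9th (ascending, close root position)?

Dbm9: Db Fb Ab Cb Eb.
The 3rd is Fb and the 9th is Eb.
Fb up to Eb spans 7 letter names and 11 semitones — a major seventh.

major seventh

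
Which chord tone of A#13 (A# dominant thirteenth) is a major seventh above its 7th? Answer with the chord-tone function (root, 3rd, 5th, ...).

13th

The chord tones of A# dominant thirteenth are A#–C##–E#–G#–B#–F##.
The 7th is G#. A major seventh above G# is F##.
F## is the chord's 13th.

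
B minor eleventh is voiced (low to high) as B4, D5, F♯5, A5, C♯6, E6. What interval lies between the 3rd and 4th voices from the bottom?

Those voices are F♯5 and A5.
F♯ up to A is 3 semitones, a half step narrower than a major third, so the interval is minor.

minor third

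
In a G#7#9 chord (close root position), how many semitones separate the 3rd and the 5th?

G#7#9 is spelled G# B# D# F# A##.
B# to D# is a minor third: 3 semitones.

3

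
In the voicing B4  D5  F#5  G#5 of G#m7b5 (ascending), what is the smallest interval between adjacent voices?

Adjacent intervals: B4→D5 = minor third; D5→F#5 = major third; F#5→G#5 = major second.
The smallest is F#5 to G#5, a major second (2 semitones).

major second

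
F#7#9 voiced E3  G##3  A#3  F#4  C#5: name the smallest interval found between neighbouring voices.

minor second

Adjacent intervals: E3→G##3 = augmented third; G##3→A#3 = minor second; A#3→F#4 = minor sixth; F#4→C#5 = perfect fifth.
The smallest is G##3 to A#3, a minor second (1 semitone).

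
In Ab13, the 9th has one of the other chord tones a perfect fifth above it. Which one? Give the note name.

Ab13: Ab C Eb Gb Bb F.
The 9th is Bb. A perfect fifth above Bb is F.
F is the chord's 13th.

F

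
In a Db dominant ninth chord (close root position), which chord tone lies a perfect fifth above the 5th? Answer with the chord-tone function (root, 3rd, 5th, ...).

9th

Db9 (Db dominant ninth): Db F Ab Cb Eb.
The 5th is Ab. A perfect fifth above Ab is Eb.
Eb is the chord's 9th.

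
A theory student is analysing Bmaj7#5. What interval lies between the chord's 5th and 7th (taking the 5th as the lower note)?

minor third

B+maj7 (B augmented major seventh): B-D♯-F𝄪-A♯.
The 5th is F𝄪 and the 7th is A♯.
F𝄪 up to A♯ is 3 semitones, a half step narrower than a major third, so the interval is minor.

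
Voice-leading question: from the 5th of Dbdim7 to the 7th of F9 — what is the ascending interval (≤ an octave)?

augmented fifth

Dbdim7 has Abb as its 5th, and F9 has Eb as its 7th.
5 letter names make it a fifth; at 8 semitones (a half step wider than perfect) the quality is augmented.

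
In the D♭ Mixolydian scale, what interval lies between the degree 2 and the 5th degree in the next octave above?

perfect 11th

D♭ mixolydian: D♭ E♭ F G♭ A♭ B♭ C♭.
The degree 2 is E♭ and the degree 5 (up an octave) is A♭.
Counting 11 letters and 17 half steps from E♭ gives a perfect eleventh.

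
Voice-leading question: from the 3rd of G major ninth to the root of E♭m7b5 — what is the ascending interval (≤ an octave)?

The 3rd of G major ninth is B; the root of E♭m7b5 is E♭.
4 letter names make it a fourth; at 4 semitones (a half step narrower than perfect) the quality is diminished.

diminished fourth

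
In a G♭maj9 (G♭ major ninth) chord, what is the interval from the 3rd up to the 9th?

G♭maj9 (G♭ major ninth) is spelled G♭–B♭–D♭–F–A♭.
So we need the interval from B♭ up to A♭.
B♭ up to A♭ is 10 semitones, a half step narrower than a major seventh, so the interval is minor.

minor 7th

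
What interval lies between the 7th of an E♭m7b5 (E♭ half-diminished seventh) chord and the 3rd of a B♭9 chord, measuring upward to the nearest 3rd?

A1

E♭m7b5 (E♭ half-diminished seventh) has D♭ as its 7th, and B♭9 has D as its 3rd.
D♭ up to D is 1 semitone, a half step wider than a perfect unison, so the interval is augmented.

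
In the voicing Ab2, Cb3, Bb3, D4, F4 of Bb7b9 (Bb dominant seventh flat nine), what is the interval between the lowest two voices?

minor 3rd

Those voices are Ab2 and Cb3.
3 letter names make it a third; at 3 semitones (a half step narrower than major) the quality is minor.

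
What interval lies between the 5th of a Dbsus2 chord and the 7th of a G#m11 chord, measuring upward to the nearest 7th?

Dbsus2 has Ab as its 5th, and G#m11 has F# as its 7th.
Ab up to F# is 10 semitones, a half step wider than a major sixth, so the interval is augmented.

augmented sixth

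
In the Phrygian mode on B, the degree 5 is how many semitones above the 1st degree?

7

The scale is B C D E F# G A.
B up to F# is a perfect fifth — 7 semitones.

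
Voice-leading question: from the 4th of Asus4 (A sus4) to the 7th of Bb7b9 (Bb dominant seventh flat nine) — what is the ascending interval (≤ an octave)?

d5

The 4th of Asus4 (A sus4) is D; the 7th of Bb7b9 (Bb dominant seventh flat nine) is Ab.
5 letter names make it a fifth; at 6 semitones (a half step narrower than perfect) the quality is diminished.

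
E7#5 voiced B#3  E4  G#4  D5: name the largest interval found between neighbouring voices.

diminished 5th

Adjacent intervals: B#3→E4 = diminished fourth; E4→G#4 = major third; G#4→D5 = diminished fifth.
The largest is G#4 to D5, a diminished fifth (6 semitones).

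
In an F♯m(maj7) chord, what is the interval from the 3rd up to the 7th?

augmented 5th

The chord tones of F♯mM7 (F♯ minor-major seventh) are F♯–A–C♯–E♯.
So we need the interval from A up to E♯.
A up to E♯ is 8 semitones, a half step wider than a perfect fifth, so the interval is augmented.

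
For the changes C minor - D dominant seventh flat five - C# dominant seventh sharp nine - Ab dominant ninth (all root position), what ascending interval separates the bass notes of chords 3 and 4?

The roots are C# and Ab.
6 letter names make it a sixth; at 7 semitones (a whole step narrower than major) the quality is diminished.

diminished 6th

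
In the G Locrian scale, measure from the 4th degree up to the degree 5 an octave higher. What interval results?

minor 9th

Spelling the G Locrian scale: G Ab Bb C Db Eb F.
That puts C below Db.
C up to Db is 13 semitones, a half step narrower than a major ninth, so the interval is minor.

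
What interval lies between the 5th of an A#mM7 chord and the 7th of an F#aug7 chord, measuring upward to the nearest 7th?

A#mM7 has E# as its 5th, and F#aug7 has E as its 7th.
E# up to E is 11 semitones, a half step narrower than a perfect octave, so the interval is diminished.

diminished octave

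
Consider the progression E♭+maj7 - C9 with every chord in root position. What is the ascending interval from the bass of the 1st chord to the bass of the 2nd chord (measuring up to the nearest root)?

major sixth

The roots are E♭ and C.
Counting 6 letters and 9 half steps from E♭ gives a major sixth.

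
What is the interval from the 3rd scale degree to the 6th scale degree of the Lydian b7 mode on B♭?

Spelling the Lydian b7 mode on B♭: B♭ C D E F G A♭.
The 3rd scale degree is D and the 6th degree is G.
Counting 4 letters and 5 half steps from D gives a perfect fourth.

P4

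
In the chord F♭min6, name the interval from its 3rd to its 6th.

F♭m6: F♭–A𝄫–C♭–D♭.
The 3rd is A𝄫 and the 6th is D♭.
From A𝄫 to D♭: 6 semitones over a fourth = augmented.

augmented fourth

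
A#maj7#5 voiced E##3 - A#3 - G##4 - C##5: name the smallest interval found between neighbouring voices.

Adjacent intervals: E##3→A#3 = diminished fourth; A#3→G##4 = major seventh; G##4→C##5 = perfect fourth.
The smallest is E##3 to A#3, a diminished fourth (4 semitones).

d4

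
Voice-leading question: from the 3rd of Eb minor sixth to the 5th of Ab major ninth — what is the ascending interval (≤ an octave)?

Eb minor sixth has Gb as its 3rd, and Ab major ninth has Eb as its 5th.
From Gb to Eb is 9 semitones, exactly the major sixth.

major sixth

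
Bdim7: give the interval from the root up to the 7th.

Bdim7 (B diminished seventh) is spelled B-D-F-Ab.
Root = B; 7th = Ab.
7 letter names make it a seventh; at 9 semitones (a whole step narrower than major) the quality is diminished.

diminished 7th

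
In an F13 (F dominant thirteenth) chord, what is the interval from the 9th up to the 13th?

F13: F-A-C-Eb-G-D.
9th = G; 13th = D.
Counting 5 letters and 7 half steps from G gives a perfect fifth.

perfect fifth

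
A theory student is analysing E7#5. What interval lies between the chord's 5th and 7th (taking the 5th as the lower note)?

diminished third

E7#5 is spelled E-G#-B#-D.
5th = B#; 7th = D.
3 letter names make it a third; at 2 semitones (a whole step narrower than major) the quality is diminished.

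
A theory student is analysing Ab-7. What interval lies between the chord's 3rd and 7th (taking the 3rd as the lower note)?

perfect 5th

Ab-7: Ab Cb Eb Gb.
3rd = Cb; 7th = Gb.
Cb up to Gb spans 5 letter names and 7 semitones — a perfect fifth.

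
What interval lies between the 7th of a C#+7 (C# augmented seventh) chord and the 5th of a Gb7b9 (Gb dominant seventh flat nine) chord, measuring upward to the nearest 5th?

diminished third

The 7th of C#+7 (C# augmented seventh) is B; the 5th of Gb7b9 (Gb dominant seventh flat nine) is Db.
B up to Db is 2 semitones, a whole step narrower than a major third, so the interval is diminished.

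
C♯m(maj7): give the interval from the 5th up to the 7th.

C♯m(maj7): C♯–E–G♯–B♯.
5th = G♯; 7th = B♯.
G♯ up to B♯ spans 3 letter names and 4 semitones — a major third.

major 3rd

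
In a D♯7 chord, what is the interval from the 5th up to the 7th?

minor third

D♯ dominant seventh is spelled D♯, F𝄪, A♯, C♯.
The 5th is A♯ and the 7th is C♯.
A♯ up to C♯ is 3 semitones, a half step narrower than a major third, so the interval is minor.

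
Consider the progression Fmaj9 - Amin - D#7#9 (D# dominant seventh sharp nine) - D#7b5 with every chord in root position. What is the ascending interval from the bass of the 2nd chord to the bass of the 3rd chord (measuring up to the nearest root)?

The roots are A and D#.
A up to D# is 6 semitones, a half step wider than a perfect fourth, so the interval is augmented.

A4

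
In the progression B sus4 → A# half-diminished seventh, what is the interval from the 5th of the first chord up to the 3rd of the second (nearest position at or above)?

perfect fifth

B sus4 has F# as its 5th, and A# half-diminished seventh has C# as its 3rd.
F# up to C# spans 5 letter names and 7 semitones — a perfect fifth.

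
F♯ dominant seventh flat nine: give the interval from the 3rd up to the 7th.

d5

F♯7b9 is spelled F♯–A♯–C♯–E–G.
That puts A♯ below E.
5 letter names make it a fifth; at 6 semitones (a half step narrower than perfect) the quality is diminished.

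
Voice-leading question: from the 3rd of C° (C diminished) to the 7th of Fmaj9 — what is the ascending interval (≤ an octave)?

augmented unison

The 3rd of C° (C diminished) is Eb; the 7th of Fmaj9 is E.
Eb up to E is 1 semitone, a half step wider than a perfect unison, so the interval is augmented.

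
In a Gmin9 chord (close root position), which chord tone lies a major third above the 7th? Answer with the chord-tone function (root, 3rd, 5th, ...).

Spelling the chord: G–B♭–D–F–A.
The 7th is F. A major third above F is A.
A is the chord's 9th.

9th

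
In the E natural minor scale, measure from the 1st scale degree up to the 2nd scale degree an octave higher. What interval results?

E natural minor: E F♯ G A B C D.
So we need the interval from E up to F♯.
E up to F♯ spans 9 letter names and 14 semitones — a major ninth.

major ninth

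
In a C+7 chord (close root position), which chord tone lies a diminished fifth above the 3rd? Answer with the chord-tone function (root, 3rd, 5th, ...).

The chord tones of C+7 are C, E, G#, Bb.
The 3rd is E. A diminished fifth above E is Bb.
Bb is the chord's 7th.

7th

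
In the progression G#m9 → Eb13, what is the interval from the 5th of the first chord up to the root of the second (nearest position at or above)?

The 5th of G#m9 is D#; the root of Eb13 is Eb.
2 letter names make it a second; at 0 semitones (a whole step narrower than major) the quality is diminished.

d2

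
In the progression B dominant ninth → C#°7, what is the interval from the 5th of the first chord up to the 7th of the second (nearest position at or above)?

B dominant ninth has F# as its 5th, and C#°7 has Bb as its 7th.
4 letter names make it a fourth; at 4 semitones (a half step narrower than perfect) the quality is diminished.

d4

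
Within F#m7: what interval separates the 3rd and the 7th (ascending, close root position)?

The chord tones of F#min7 (F# minor seventh) are F# A C# E.
The 3rd is A and the 7th is E.
From A to E is 7 semitones, exactly the perfect fifth.

perfect fifth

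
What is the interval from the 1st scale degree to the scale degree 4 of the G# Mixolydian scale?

perfect 4th

G# mixolydian: G# A# B# C# D# E# F#.
The 1st scale degree is G# and the 4th scale degree is C#.
From G# to C# is 5 semitones, exactly the perfect fourth.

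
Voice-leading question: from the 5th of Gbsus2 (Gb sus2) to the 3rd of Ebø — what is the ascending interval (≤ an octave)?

The 5th of Gbsus2 (Gb sus2) is Db; the 3rd of Ebø is Gb.
Counting 4 letters and 5 half steps from Db gives a perfect fourth.

P4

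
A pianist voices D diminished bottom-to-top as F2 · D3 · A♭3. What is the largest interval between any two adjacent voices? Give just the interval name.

major 6th

Adjacent intervals: F2→D3 = major sixth; D3→A♭3 = diminished fifth.
The largest is F2 to D3, a major sixth (9 semitones).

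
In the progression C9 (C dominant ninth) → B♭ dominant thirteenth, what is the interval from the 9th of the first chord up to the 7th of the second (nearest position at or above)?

The 9th of C9 (C dominant ninth) is D; the 7th of B♭ dominant thirteenth is A♭.
D up to A♭ is 6 semitones, a half step narrower than a perfect fifth, so the interval is diminished.

diminished fifth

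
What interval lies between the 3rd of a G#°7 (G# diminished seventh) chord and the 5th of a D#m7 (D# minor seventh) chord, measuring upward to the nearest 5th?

major seventh

The 3rd of G#°7 (G# diminished seventh) is B; the 5th of D#m7 (D# minor seventh) is A#.
Counting 7 letters and 11 half steps from B gives a major seventh.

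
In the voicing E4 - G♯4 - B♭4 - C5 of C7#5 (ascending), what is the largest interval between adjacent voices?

Adjacent intervals: E4→G♯4 = major third; G♯4→B♭4 = diminished third; B♭4→C5 = major second.
The largest is E4 to G♯4, a major third (4 semitones).

M3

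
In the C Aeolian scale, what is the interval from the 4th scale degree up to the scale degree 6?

Spelling the C Aeolian scale: C D Eb F G Ab Bb.
4th scale degree = F; 6th degree = Ab.
F up to Ab is 3 semitones, a half step narrower than a major third, so the interval is minor.

minor 3rd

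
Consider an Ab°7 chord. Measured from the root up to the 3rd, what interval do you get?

The chord tones of Ab°7 (Ab diminished seventh) are Ab Cb Ebb Gbb.
The root is Ab and the 3rd is Cb.
From Ab to Cb: 3 semitones over a third = minor.

minor third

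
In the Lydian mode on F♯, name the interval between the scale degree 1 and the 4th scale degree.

The scale runs F♯ G♯ A♯ B♯ C♯ D♯ E♯.
Scale degree 1 = F♯; 4th degree = B♯.
From F♯ to B♯: 6 semitones over a fourth = augmented.

augmented fourth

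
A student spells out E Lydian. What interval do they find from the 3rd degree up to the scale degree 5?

The scale runs E F# G# A# B C# D#.
That puts G# below B.
3 letter names make it a third; at 3 semitones (a half step narrower than major) the quality is minor.

minor third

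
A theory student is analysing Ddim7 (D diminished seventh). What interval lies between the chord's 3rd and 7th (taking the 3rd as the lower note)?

diminished 5th

Spelling the chord: D–F–Ab–Cb.
The 3rd is F and the 7th is Cb.
F up to Cb is 6 semitones, a half step narrower than a perfect fifth, so the interval is diminished.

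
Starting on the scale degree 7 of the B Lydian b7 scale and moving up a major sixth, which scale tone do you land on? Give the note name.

The scale is B C♯ D♯ E♯ F♯ G♯ A.
The scale degree 7 is A; a major sixth above that is F♯ — scale degree 5.

F#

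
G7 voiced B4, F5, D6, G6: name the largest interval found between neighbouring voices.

major 6th

Adjacent intervals: B4→F5 = diminished fifth; F5→D6 = major sixth; D6→G6 = perfect fourth.
The largest is F5 to D6, a major sixth (9 semitones).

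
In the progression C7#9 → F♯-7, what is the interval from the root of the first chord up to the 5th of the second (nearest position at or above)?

augmented unison

C7#9 has C as its root, and F♯-7 has C♯ as its 5th.
C up to C♯ is 1 semitone, a half step wider than a perfect unison, so the interval is augmented.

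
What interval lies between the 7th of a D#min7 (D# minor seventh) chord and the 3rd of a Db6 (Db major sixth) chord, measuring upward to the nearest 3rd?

D#min7 (D# minor seventh) has C# as its 7th, and Db6 (Db major sixth) has F as its 3rd.
C# up to F is 4 semitones, a half step narrower than a perfect fourth, so the interval is diminished.

diminished fourth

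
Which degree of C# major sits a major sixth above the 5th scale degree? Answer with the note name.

The scale is C# D# E# F# G# A# B#.
The 5th scale degree is G#; a major sixth above that is E# — scale degree 3.

E#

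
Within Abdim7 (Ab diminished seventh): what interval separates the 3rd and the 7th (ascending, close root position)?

d5

Spelling the chord: Ab–Cb–Ebb–Gbb.
So we need the interval from Cb up to Gbb.
Cb up to Gbb is 6 semitones, a half step narrower than a perfect fifth, so the interval is diminished.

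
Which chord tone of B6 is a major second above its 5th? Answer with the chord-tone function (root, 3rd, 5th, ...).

B major sixth: B D♯ F♯ G♯.
The 5th is F♯. A major second above F♯ is G♯.
G♯ is the chord's 6th.

6th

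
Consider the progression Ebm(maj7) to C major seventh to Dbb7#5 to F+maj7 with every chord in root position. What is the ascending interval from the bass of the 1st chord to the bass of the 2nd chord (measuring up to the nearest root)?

major sixth

The roots are Eb and C.
Counting 6 letters and 9 half steps from Eb gives a major sixth.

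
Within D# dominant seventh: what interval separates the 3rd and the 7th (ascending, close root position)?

diminished fifth

The chord tones of D# dominant seventh are D#–F##–A#–C#.
So we need the interval from F## up to C#.
5 letter names make it a fifth; at 6 semitones (a half step narrower than perfect) the quality is diminished.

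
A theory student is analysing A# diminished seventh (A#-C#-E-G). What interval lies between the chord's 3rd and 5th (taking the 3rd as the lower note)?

The 3rd is C# and the 5th is E.
From C# to E: 3 semitones over a third = minor.

minor third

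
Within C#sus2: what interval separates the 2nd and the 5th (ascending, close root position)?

C#sus2 (C# sus2) is spelled C# D# G#.
That puts D# below G#.
From D# to G# is 5 semitones, exactly the perfect fourth.

P4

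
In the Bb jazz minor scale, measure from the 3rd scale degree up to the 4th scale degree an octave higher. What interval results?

major ninth

The scale runs Bb C Db Eb F G A.
The 3rd scale degree is Db and the 4th scale degree (up an octave) is Eb.
From Db to Eb is 14 semitones, exactly the major ninth.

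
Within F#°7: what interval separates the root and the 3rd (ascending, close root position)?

The chord tones of F#°7 (F# diminished seventh) are F#–A–C–Eb.
That puts F# below A.
F# up to A is 3 semitones, a half step narrower than a major third, so the interval is minor.

minor third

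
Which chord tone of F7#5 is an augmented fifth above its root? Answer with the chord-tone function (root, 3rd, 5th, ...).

5th

Spelling the chord: F–A–C♯–E♭.
The root is F. An augmented fifth above F is C♯.
C♯ is the chord's 5th.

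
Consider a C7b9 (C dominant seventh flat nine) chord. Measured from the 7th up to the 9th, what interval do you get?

C7b9 is spelled C, E, G, Bb, Db.
That puts Bb below Db.
Bb up to Db is 3 semitones, a half step narrower than a major third, so the interval is minor.

minor 3rd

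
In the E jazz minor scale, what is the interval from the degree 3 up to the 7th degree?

Spelling the E jazz minor scale: E F# G A B C# D#.
The degree 3 is G and the 7th degree is D#.
G up to D# is 8 semitones, a half step wider than a perfect fifth, so the interval is augmented.

augmented 5th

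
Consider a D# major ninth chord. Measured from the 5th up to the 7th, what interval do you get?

major 3rd

D#maj9 is spelled D#–F##–A#–C##–E#.
So we need the interval from A# up to C##.
Counting 3 letters and 4 half steps from A# gives a major third.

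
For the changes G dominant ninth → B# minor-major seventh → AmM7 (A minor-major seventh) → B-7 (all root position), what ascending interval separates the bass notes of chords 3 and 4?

major second

The roots are A and B.
From A to B is 2 semitones, exactly the major second.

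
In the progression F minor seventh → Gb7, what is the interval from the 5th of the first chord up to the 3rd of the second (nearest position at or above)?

F minor seventh has C as its 5th, and Gb7 has Bb as its 3rd.
C up to Bb is 10 semitones, a half step narrower than a major seventh, so the interval is minor.

m7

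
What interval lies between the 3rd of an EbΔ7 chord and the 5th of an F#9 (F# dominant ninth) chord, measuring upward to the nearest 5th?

EbΔ7 has G as its 3rd, and F#9 (F# dominant ninth) has C# as its 5th.
G up to C# is 6 semitones, a half step wider than a perfect fourth, so the interval is augmented.

A4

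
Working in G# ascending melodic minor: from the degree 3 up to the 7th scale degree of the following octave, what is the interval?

augmented twelfth

Spelling G# ascending melodic minor: G# A# B C# D# E# F##.
Degree 3 = B; degree 7 (up an octave) = F##.
B up to F## is 20 semitones, a half step wider than a perfect twelfth, so the interval is augmented.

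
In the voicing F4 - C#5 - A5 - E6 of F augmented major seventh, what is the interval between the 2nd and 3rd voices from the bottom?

minor sixth

Those voices are C#5 and A5.
From C# to A: 8 semitones over a sixth = minor.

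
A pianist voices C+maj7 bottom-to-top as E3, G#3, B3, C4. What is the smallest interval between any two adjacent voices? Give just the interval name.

m2

Adjacent intervals: E3→G#3 = major third; G#3→B3 = minor third; B3→C4 = minor second.
The smallest is B3 to C4, a minor second (1 semitone).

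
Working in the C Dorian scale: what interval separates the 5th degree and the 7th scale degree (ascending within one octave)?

minor third

The scale runs C D E♭ F G A B♭.
That puts G below B♭.
G up to B♭ is 3 semitones, a half step narrower than a major third, so the interval is minor.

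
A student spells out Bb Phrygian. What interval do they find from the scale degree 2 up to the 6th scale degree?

The scale runs Bb Cb Db Eb F Gb Ab.
So we need the interval from Cb up to Gb.
Cb up to Gb spans 5 letter names and 7 semitones — a perfect fifth.

perfect fifth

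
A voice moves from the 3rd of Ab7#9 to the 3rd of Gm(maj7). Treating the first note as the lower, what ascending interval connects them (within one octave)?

minor 7th

Ab7#9 has C as its 3rd, and Gm(maj7) has Bb as its 3rd.
From C to Bb: 10 semitones over a seventh = minor.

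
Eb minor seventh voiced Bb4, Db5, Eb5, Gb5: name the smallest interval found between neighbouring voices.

Adjacent intervals: Bb4→Db5 = minor third; Db5→Eb5 = major second; Eb5→Gb5 = minor third.
The smallest is Db5 to Eb5, a major second (2 semitones).

M2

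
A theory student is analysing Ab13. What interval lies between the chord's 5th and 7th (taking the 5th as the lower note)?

minor third

Ab dominant thirteenth is spelled Ab-C-Eb-Gb-Bb-F.
That puts Eb below Gb.
Eb up to Gb is 3 semitones, a half step narrower than a major third, so the interval is minor.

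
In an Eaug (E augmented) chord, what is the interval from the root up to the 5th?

augmented 5th

Eaug (E augmented): E–G♯–B♯.
That puts E below B♯.
E up to B♯ is 8 semitones, a half step wider than a perfect fifth, so the interval is augmented.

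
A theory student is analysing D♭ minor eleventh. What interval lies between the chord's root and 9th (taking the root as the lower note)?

D♭ minor eleventh: D♭, F♭, A♭, C♭, E♭, G♭.
That puts D♭ below E♭.
D♭ up to E♭ spans 9 letter names and 14 semitones — a major ninth.

M9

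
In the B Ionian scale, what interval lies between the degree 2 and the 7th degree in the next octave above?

B major: B C# D# E F# G# A#.
That puts C# below A#.
C# up to A# spans 13 letter names and 21 semitones — a major thirteenth.

major thirteenth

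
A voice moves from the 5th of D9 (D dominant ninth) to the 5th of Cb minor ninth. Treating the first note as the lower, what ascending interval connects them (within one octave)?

The 5th of D9 (D dominant ninth) is A; the 5th of Cb minor ninth is Gb.
From A to Gb: 9 semitones over a seventh = diminished.

diminished seventh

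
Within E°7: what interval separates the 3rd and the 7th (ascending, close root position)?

E°7: E G B♭ D♭.
That puts G below D♭.
G up to D♭ is 6 semitones, a half step narrower than a perfect fifth, so the interval is diminished.

diminished fifth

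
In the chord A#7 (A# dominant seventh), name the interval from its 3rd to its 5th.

m3

A# dominant seventh is spelled A# C## E# G#.
3rd = C##; 5th = E#.
3 letter names make it a third; at 3 semitones (a half step narrower than major) the quality is minor.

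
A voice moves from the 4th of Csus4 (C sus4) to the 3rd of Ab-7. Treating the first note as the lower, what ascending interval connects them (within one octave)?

diminished 5th

The 4th of Csus4 (C sus4) is F; the 3rd of Ab-7 is Cb.
5 letter names make it a fifth; at 6 semitones (a half step narrower than perfect) the quality is diminished.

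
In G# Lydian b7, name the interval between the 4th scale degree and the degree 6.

minor 3rd

G# lydian dominant: G# A# B# C## D# E# F#.
The 4th scale degree is C## and the 6th degree is E#.
C## up to E# is 3 semitones, a half step narrower than a major third, so the interval is minor.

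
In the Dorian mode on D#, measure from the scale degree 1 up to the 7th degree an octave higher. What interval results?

The scale runs D# E# F# G# A# B# C#.
So we need the interval from D# up to C#.
From D# to C#: 22 semitones over a fourteenth = minor.

minor fourteenth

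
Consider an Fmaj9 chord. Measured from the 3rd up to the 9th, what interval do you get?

minor seventh

Spelling the chord: F–A–C–E–G.
That puts A below G.
7 letter names make it a seventh; at 10 semitones (a half step narrower than major) the quality is minor.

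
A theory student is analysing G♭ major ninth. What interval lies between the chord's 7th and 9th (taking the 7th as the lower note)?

minor 3rd

The chord tones of G♭maj9 are G♭-B♭-D♭-F-A♭.
So we need the interval from F up to A♭.
3 letter names make it a third; at 3 semitones (a half step narrower than major) the quality is minor.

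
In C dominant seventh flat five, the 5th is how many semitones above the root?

6

C7b5 is spelled C, E, G♭, B♭.
C to G♭ is a diminished fifth: 6 semitones.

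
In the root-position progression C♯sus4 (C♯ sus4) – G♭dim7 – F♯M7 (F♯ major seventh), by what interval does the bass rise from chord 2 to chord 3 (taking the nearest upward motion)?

augmented 7th

The roots are G♭ and F♯.
7 letter names make it a seventh; at 12 semitones (a half step wider than major) the quality is augmented.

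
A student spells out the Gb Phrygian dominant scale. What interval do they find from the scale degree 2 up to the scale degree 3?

augmented second

The scale runs Gb Abb Bb Cb Db Ebb Fb.
So we need the interval from Abb up to Bb.
2 letter names make it a second; at 3 semitones (a half step wider than major) the quality is augmented.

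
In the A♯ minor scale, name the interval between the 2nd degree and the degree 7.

minor 6th

A♯ natural minor: A♯ B♯ C♯ D♯ E♯ F♯ G♯.
So we need the interval from B♯ up to G♯.
From B♯ to G♯: 8 semitones over a sixth = minor.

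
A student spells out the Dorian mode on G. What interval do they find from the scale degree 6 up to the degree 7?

m2

The scale runs G A Bb C D E F.
So we need the interval from E up to F.
2 letter names make it a second; at 1 semitone (a half step narrower than major) the quality is minor.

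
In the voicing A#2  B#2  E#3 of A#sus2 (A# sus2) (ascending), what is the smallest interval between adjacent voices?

Adjacent intervals: A#2→B#2 = major second; B#2→E#3 = perfect fourth.
The smallest is A#2 to B#2, a major second (2 semitones).

M2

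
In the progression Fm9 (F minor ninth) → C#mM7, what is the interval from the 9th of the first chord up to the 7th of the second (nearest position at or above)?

augmented 3rd

Fm9 (F minor ninth) has G as its 9th, and C#mM7 has B# as its 7th.
3 letter names make it a third; at 5 semitones (a half step wider than major) the quality is augmented.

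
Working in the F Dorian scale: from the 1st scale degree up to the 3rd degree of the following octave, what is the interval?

m10

Spelling the F Dorian scale: F G Ab Bb C D Eb.
1st scale degree = F; scale degree 3 (up an octave) = Ab.
10 letter names make it a tenth; at 15 semitones (a half step narrower than major) the quality is minor.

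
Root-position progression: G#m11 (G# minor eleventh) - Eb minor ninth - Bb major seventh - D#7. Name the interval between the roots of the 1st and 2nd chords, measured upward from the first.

The roots are G# and Eb.
G# up to Eb is 7 semitones, a whole step narrower than a major sixth, so the interval is diminished.

diminished 6th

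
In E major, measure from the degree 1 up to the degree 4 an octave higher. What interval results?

perfect eleventh

E major: E F# G# A B C# D#.
So we need the interval from E up to A.
E up to A spans 11 letter names and 17 semitones — a perfect eleventh.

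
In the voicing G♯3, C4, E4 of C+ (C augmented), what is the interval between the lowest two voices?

Those voices are G♯3 and C4.
4 letter names make it a fourth; at 4 semitones (a half step narrower than perfect) the quality is diminished.

diminished fourth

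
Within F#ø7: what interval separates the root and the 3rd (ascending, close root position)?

minor 3rd

F#ø7 (F# half-diminished seventh) is spelled F# A C E.
Root = F#; 3rd = A.
3 letter names make it a third; at 3 semitones (a half step narrower than major) the quality is minor.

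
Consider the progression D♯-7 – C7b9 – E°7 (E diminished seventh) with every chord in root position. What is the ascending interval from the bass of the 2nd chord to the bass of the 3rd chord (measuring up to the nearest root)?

The roots are C and E.
Counting 3 letters and 4 half steps from C gives a major third.

major third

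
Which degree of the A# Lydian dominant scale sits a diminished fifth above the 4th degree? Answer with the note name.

The scale is A# B# C## D## E# F## G#.
The 4th degree is D##; a diminished fifth above that is A# — scale degree 1.

A#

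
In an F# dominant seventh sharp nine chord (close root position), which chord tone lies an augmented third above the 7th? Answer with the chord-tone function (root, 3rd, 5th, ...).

9th

F#7#9: F#, A#, C#, E, G##.
The 7th is E. An augmented third above E is G##.
G## is the chord's 9th.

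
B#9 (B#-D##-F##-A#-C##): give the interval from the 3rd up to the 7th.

That puts D## below A#.
5 letter names make it a fifth; at 6 semitones (a half step narrower than perfect) the quality is diminished.

diminished fifth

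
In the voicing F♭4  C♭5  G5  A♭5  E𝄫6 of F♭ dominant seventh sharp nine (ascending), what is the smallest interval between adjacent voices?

Adjacent intervals: F♭4→C♭5 = perfect fifth; C♭5→G5 = augmented fifth; G5→A♭5 = minor second; A♭5→E𝄫6 = diminished fifth.
The smallest is G5 to A♭5, a minor second (1 semitone).

minor second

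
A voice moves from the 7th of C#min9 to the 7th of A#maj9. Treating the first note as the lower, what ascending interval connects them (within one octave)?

augmented sixth

The 7th of C#min9 is B; the 7th of A#maj9 is G##.
From B to G##: 10 semitones over a sixth = augmented.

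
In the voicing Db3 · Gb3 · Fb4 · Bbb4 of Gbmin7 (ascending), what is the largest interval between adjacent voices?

Adjacent intervals: Db3→Gb3 = perfect fourth; Gb3→Fb4 = minor seventh; Fb4→Bbb4 = perfect fourth.
The largest is Gb3 to Fb4, a minor seventh (10 semitones).

minor seventh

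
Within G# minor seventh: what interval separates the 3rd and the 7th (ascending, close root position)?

G# minor seventh: G#, B, D#, F#.
The 3rd is B and the 7th is F#.
B up to F# spans 5 letter names and 7 semitones — a perfect fifth.

perfect fifth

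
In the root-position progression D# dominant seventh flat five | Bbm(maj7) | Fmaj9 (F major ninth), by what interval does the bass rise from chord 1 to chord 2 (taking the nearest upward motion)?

The roots are D# and Bb.
6 letter names make it a sixth; at 7 semitones (a whole step narrower than major) the quality is diminished.

diminished sixth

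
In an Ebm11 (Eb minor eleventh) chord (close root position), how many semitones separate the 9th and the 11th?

Spelling the chord: Eb, Gb, Bb, Db, F, Ab.
F to Ab is a minor third: 3 semitones.

3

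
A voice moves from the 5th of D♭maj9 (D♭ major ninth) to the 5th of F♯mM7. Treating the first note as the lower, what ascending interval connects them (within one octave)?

The 5th of D♭maj9 (D♭ major ninth) is A♭; the 5th of F♯mM7 is C♯.
From A♭ to C♯: 5 semitones over a third = augmented.

augmented third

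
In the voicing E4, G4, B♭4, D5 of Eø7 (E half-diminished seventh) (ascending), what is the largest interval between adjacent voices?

Adjacent intervals: E4→G4 = minor third; G4→B♭4 = minor third; B♭4→D5 = major third.
The largest is B♭4 to D5, a major third (4 semitones).

major third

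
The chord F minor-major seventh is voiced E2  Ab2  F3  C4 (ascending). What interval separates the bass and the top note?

minor thirteenth

The outer voices are E2 and C4.
E up to C is 20 semitones, a half step narrower than a major thirteenth, so the interval is minor.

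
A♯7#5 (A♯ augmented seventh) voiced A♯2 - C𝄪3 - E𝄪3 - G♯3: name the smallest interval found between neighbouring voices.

d3

Adjacent intervals: A♯2→C𝄪3 = major third; C𝄪3→E𝄪3 = major third; E𝄪3→G♯3 = diminished third.
The smallest is E𝄪3 to G♯3, a diminished third (2 semitones).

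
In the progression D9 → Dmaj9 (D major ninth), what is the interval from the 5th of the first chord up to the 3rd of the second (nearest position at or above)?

D9 has A as its 5th, and Dmaj9 (D major ninth) has F♯ as its 3rd.
From A to F♯ is 9 semitones, exactly the major sixth.

major 6th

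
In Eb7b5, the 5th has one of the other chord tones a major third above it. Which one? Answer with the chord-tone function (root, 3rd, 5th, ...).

7th

The chord tones of Eb7b5 (Eb dominant seventh flat five) are Eb, G, Bbb, Db.
The 5th is Bbb. A major third above Bbb is Db.
Db is the chord's 7th.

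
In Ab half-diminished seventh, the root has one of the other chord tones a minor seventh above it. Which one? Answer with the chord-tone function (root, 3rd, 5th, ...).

Abø7 is spelled Ab–Cb–Ebb–Gb.
The root is Ab. A minor seventh above Ab is Gb.
Gb is the chord's 7th.

7th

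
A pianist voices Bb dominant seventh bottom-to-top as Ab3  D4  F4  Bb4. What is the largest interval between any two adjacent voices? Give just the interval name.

augmented 4th

Adjacent intervals: Ab3→D4 = augmented fourth; D4→F4 = minor third; F4→Bb4 = perfect fourth.
The largest is Ab3 to D4, an augmented fourth (6 semitones).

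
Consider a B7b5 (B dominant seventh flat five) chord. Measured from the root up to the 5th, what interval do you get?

diminished fifth

B7b5: B-D#-F-A.
That puts B below F.
B up to F is 6 semitones, a half step narrower than a perfect fifth, so the interval is diminished.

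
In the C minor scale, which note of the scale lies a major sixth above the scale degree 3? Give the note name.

The scale is C D Eb F G Ab Bb.
The scale degree 3 is Eb; a major sixth above that is C — scale degree 1.

C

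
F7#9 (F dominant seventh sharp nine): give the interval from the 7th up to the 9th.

Spelling the chord: F–A–C–Eb–G#.
7th = Eb; 9th = G#.
From Eb to G#: 5 semitones over a third = augmented.

augmented third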